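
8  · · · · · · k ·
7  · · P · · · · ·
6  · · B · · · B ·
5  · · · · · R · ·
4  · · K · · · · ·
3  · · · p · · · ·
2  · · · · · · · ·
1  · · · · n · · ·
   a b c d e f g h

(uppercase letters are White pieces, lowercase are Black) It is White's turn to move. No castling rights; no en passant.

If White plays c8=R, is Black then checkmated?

After c8=R: black king on g8; in check: yes, from the white rook on c8.
Black has 1 legal reply: Kg7.
In check but a legal move exists → not checkmate.

no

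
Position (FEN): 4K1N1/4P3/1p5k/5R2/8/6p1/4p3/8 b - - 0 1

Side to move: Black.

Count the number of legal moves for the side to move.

3

Black to move; king on h6.
In check: yes, from the white knight on g8.
Legal moves: Kh7, Kg7, Kg6.
Count: 3.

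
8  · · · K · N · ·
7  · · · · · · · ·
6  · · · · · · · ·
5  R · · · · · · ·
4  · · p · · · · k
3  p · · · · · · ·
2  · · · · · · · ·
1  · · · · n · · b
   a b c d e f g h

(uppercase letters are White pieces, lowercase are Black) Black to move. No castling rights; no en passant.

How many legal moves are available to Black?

16

Black to move; king on h4.
In check: no.
Legal moves: Kg4, Kh3, Kg3, Ba8, Bb7, Bc6, Bd5, Be4, Bf3, Bg2, Nf3, Nd3, Ng2, Nc2, c3, a2.
Count: 16.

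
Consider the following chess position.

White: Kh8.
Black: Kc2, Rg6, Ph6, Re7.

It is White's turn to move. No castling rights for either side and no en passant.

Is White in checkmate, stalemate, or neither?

stalemate

White to move; white king on h8.
In check: no.
King squares — g7: attacked by Rg6; h7: attacked by Re7; g8: attacked by Rg6.
Legal moves for White: none.
Not in check and no legal moves → stalemate.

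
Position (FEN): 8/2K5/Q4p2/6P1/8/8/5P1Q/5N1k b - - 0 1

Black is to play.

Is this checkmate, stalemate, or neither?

checkmate

Black to move; black king on h1.
In check: yes, from the white queen on h2.
King squares — g1: attacked by Qh2; g2: attacked by Qh2; h2: attacked by Nf1.
Legal moves for Black: none.
In check with no legal moves → checkmate.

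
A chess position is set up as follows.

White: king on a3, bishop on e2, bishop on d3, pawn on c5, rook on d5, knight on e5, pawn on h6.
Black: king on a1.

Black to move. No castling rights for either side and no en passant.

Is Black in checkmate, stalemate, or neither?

Black to move; black king on a1.
In check: no.
King squares — b1: attacked by Bd3; a2: attacked by Ka3; b2: attacked by Ka3.
Legal moves for Black: none.
Not in check and no legal moves → stalemate.

stalemate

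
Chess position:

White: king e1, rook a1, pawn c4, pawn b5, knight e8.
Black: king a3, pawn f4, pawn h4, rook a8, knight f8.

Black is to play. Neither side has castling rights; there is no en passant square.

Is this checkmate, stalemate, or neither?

neither

Black to move; black king on a3.
In check: yes, from the white rook on a1.
Legal moves for Black: Kb4, Kb3, Kb2.
Black is in check but has 3 legal moves → neither.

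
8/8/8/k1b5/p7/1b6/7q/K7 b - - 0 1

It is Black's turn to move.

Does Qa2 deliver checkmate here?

yes

After Qa2: white king on a1; in check: yes, from the black queen on a2.
King squares — b1: attacked by Qa2; a2: attacked by Bb3; b2: attacked by Qa2.
White has no legal moves → checkmate.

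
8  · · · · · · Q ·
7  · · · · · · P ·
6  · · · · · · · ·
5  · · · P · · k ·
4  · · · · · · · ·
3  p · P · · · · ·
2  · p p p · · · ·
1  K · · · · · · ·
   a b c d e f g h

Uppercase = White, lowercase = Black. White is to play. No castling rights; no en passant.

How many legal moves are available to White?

White to move; king on a1.
In check: yes, from the black pawn on b2.
Legal moves: Ka2.
Count: 1.

1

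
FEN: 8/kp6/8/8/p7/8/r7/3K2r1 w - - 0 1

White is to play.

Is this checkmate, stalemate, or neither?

checkmate

White to move; white king on d1.
In check: yes, from the black rook on g1.
King squares — c1: attacked by Rg1; e1: attacked by Rg1; c2: attacked by Ra2; d2: attacked by Ra2; e2: attacked by Ra2.
Legal moves for White: none.
In check with no legal moves → checkmate.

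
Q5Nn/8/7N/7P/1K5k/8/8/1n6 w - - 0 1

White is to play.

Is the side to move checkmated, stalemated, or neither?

White to move; white king on b4.
In check: no.
Legal moves for White include: Ne7, Nf6, Qf8, Qe8, Qd8+, Qc8, Qb8, Qb7, Qa7, Qc6, Qa6, Qd5, Qa5, Qe4+, Qa4, Qf3, Qa3, Qg2, ... (list truncated; more exist).
White has legal moves and is not in check → neither.

neither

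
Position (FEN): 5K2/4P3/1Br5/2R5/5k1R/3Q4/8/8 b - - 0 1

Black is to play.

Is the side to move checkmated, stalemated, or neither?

checkmate

Black to move; black king on f4.
In check: yes, from the white rook on h4.
King squares — e3: attacked by Qd3; f3: attacked by Qd3; g3: attacked by Qd3; e4: attacked by Qd3; g4: attacked by Rh4; e5: attacked by Rc5; f5: attacked by Qd3; g5: attacked by Rc5.
Legal moves for Black: none.
In check with no legal moves → checkmate.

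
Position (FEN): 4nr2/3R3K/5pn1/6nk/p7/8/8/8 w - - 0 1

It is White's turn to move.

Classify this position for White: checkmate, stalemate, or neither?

White to move; white king on h7.
In check: yes, from the black knight on g5.
King squares — g6: attacked by Kh5; h6: attacked by Kh5; g7: attacked by Ne8; g8: attacked by Rf8; h8: attacked by Ng6.
Legal moves for White: none.
In check with no legal moves → checkmate.

checkmate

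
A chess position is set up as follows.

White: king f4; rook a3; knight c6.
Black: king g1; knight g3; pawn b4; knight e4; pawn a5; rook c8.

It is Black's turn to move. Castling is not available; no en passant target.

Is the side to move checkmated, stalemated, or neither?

Black to move; black king on g1.
In check: no.
Legal moves for Black include: Rh8, Rg8, Rf8+, Re8, Rd8, Rb8, Ra8, Rc7, Rxc6, Nf6, Nd6, Ng5, Nc5, Nc3, Nf2, Nd2, Nh5+, Nf5, ... (list truncated; more exist).
Black has legal moves and is not in check → neither.

neither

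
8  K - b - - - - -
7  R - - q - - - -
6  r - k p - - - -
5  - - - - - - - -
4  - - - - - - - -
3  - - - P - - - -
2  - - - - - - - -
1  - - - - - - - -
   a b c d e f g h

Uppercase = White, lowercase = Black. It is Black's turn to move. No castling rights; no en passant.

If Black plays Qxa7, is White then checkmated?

After Qxa7: white king on a8; in check: yes, from the black queen on a7.
King squares — a7: attacked by Ra6; b7: attacked by Kc6; b8: attacked by Qa7.
White has no legal moves → checkmate.

yes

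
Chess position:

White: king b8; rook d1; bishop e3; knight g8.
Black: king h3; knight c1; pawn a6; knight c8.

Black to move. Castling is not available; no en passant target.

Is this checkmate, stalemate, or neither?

Black to move; black king on h3.
In check: no.
Legal moves for Black: Ne7, Na7, Nd6, Nb6, Kh4, Kg4, Kg3, Kh2, Kg2, Nd3, Nb3, Ne2, Na2, a5.
Black has 14 legal moves and is not in check → neither.

neither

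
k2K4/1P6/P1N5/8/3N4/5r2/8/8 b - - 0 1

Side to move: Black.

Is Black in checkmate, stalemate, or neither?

Black to move; black king on a8.
In check: yes, from the white pawn on b7.
King squares — a7: attacked by Nc6; b7: attacked by Pa6; b8: attacked by Nc6.
Legal moves for Black: none.
In check with no legal moves → checkmate.

checkmate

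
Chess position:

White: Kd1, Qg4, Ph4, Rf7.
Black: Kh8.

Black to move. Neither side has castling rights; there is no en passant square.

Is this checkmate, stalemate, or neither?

Black to move; black king on h8.
In check: no.
King squares — g7: attacked by Qg4; h7: attacked by Rf7; g8: attacked by Qg4.
Legal moves for Black: none.
Not in check and no legal moves → stalemate.

stalemate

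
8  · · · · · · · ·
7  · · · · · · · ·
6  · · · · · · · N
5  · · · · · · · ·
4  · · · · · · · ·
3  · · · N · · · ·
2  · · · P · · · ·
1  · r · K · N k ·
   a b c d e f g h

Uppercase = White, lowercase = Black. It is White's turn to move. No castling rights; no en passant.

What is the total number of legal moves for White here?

3

White to move; king on d1.
In check: yes, from the black rook on b1.
Legal moves: Ke2, Kc2, Nc1.
Count: 3.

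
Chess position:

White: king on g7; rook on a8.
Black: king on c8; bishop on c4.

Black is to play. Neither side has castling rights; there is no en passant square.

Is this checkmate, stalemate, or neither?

neither

Black to move; black king on c8.
In check: yes, from the white rook on a8.
King squares — b7: available; c7: available; d7: available; b8: attacked by Ra8; d8: attacked by Ra8.
Legal moves for Black: Kd7, Kc7, Kb7.
Black is in check but has 3 legal moves → neither.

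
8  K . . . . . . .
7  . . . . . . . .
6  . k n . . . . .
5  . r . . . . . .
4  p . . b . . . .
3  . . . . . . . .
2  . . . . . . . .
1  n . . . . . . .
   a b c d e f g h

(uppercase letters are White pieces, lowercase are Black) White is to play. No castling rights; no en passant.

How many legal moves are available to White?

White to move; king on a8.
In check: no.
Legal moves: none.
Count: 0.

0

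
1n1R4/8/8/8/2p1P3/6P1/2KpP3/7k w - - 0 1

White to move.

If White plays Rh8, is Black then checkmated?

no

After Rh8: black king on h1; in check: yes, from the white rook on h8.
Black has 2 legal replies: Kg2, Kg1.
In check but a legal move exists → not checkmate.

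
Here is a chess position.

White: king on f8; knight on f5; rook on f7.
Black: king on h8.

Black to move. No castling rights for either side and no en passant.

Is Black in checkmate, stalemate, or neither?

stalemate

Black to move; black king on h8.
In check: no.
King squares — g7: attacked by Nf5; h7: attacked by Rf7; g8: attacked by Kf8.
Legal moves for Black: none.
Not in check and no legal moves → stalemate.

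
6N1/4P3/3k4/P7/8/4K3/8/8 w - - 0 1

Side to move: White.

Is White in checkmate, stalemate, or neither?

White to move; white king on e3.
In check: no.
Legal moves for White: Nh6, Nf6, Kf4, Ke4, Kd4, Kf3, Kd3, Kf2, Ke2, Kd2, e8=Q, e8=R, e8=B, e8=N+, a6.
White has 15 legal moves and is not in check → neither.

neither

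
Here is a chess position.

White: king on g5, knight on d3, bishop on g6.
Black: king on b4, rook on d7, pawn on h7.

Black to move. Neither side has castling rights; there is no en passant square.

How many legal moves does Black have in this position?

8

Black to move; king on b4.
In check: yes, from the white knight on d3.
Legal moves: Kb5, Ka5, Kc4, Ka4, Kc3, Kb3, Ka3, Rxd3.
Count: 8.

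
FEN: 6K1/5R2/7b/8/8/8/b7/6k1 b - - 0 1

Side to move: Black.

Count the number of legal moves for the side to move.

16

Black to move; king on g1.
In check: no.
Legal moves: Bf8, Bg7, Bg5, Bf4, Be3, Bd2, Bc1, Bxf7+, Be6, Bd5, Bc4, Bb3, Bb1, Kh2, Kg2, Kh1.
Count: 16.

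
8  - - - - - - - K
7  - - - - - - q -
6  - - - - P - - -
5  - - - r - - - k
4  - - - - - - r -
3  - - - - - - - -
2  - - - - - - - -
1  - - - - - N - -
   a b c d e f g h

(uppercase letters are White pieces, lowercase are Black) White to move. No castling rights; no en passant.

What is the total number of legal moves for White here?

0

White to move; king on h8.
In check: yes, from the black queen on g7.
Legal moves: none.
Count: 0.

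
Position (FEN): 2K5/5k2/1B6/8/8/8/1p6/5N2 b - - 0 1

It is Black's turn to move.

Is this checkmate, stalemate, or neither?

neither

Black to move; black king on f7.
In check: no.
Legal moves for Black: Kg8, Kf8, Ke8, Kg7, Ke7, Kg6, Kf6, Ke6, b1=Q, b1=R, b1=B, b1=N.
Black has 12 legal moves and is not in check → neither.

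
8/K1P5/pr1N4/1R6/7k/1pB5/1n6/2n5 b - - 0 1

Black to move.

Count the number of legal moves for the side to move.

Black to move; king on h4.
In check: no.
Legal moves: Rb8, Rb7+, Rxd6, Rc6, Rxb5, Kg4, Kh3, Kg3, Nc4, Na4, Nbd3, Nd1, Ncd3, Ne2, Na2, axb5, a5.
Count: 17.

17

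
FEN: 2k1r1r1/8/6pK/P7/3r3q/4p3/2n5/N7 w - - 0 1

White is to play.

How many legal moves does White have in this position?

0

White to move; king on h6.
In check: yes, from the black queen on h4.
Legal moves: none.
Count: 0.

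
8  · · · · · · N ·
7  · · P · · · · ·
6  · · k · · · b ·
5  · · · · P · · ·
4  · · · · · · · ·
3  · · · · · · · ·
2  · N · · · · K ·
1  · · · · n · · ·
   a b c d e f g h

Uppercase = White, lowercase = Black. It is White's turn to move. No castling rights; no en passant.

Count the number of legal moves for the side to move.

White to move; king on g2.
In check: yes, from the black knight on e1.
Legal moves: Kh3, Kg3, Kh2, Kf2, Kh1, Kg1, Kf1.
Count: 7.

7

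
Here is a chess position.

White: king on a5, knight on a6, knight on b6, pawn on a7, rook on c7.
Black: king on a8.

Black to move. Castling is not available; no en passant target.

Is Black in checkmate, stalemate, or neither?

Black to move; black king on a8.
In check: yes, from the white knight on b6.
King squares — a7: attacked by Rc7; b7: attacked by Rc7; b8: attacked by Na6.
Legal moves for Black: none.
In check with no legal moves → checkmate.

checkmate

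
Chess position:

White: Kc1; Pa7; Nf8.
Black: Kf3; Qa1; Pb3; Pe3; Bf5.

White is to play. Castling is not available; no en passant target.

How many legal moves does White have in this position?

White to move; king on c1.
In check: yes, from the black queen on a1.
Legal moves: none.
Count: 0.

0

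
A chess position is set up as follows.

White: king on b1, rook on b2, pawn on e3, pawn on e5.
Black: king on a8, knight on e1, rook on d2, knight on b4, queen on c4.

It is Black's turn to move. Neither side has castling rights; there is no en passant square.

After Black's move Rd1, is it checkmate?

yes

After Rd1: white king on b1; in check: yes, from the black rook on d1.
King squares — a1: attacked by Rd1; c1: attacked by Rd1; a2: attacked by Nb4; b2: own rook; c2: attacked by Ne1.
White has no legal moves → checkmate.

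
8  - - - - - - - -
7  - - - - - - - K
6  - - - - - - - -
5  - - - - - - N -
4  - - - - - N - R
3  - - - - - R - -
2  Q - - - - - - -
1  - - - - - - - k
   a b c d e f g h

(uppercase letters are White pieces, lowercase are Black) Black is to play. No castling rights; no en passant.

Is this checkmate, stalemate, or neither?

Black to move; black king on h1.
In check: yes, from the white rook on h4.
King squares — g1: available; g2: attacked by Qa2; h2: attacked by Qa2.
Legal moves for Black: Kg1.
Black is in check but has 1 legal move → neither.

neither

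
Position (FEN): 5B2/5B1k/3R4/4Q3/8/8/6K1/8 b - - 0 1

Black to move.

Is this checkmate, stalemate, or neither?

Black to move; black king on h7.
In check: no.
King squares — g6: attacked by Rd6; h6: attacked by Rd6; g7: attacked by Qe5; g8: attacked by Bf7; h8: attacked by Qe5.
Legal moves for Black: none.
Not in check and no legal moves → stalemate.

stalemate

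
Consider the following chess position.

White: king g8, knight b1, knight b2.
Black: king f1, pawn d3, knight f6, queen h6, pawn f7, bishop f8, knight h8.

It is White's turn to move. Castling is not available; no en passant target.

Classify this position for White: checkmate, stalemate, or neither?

White to move; white king on g8.
In check: yes, from the black knight on f6.
King squares — f7: attacked by Nh8; g7: attacked by Qh6; h7: attacked by Nf6; f8: attacked by Qh6; h8: attacked by Qh6.
Legal moves for White: none.
In check with no legal moves → checkmate.

checkmate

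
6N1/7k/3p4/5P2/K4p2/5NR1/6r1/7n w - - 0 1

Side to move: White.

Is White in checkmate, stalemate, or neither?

neither

White to move; white king on a4.
In check: no.
Legal moves for White include: Ne7, Nh6, Nf6+, Kb5, Ka5, Kb4, Kb3, Ka3, Rg7+, Rg6, Rg5, Rg4, Rh3+, Rxg2, Ng5+, Ne5, Nh4, Nd4, ... (list truncated; more exist).
White has legal moves and is not in check → neither.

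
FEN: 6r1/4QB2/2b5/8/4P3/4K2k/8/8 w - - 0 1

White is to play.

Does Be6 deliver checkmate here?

After Be6: black king on h3; in check: yes, from the white bishop on e6.
Black has 4 legal replies: Kg3, Kh2, Kg2, Rg4.
In check but a legal move exists → not checkmate.

no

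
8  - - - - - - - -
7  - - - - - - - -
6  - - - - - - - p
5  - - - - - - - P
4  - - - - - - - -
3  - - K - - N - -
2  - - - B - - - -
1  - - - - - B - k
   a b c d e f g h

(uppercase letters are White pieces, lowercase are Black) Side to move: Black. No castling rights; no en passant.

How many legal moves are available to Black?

0

Black to move; king on h1.
In check: no.
Legal moves: none.
Count: 0.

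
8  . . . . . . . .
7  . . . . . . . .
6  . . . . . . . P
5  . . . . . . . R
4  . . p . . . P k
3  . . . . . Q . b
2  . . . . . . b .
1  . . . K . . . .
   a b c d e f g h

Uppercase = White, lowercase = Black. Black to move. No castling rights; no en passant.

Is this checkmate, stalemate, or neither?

Black to move; black king on h4.
In check: yes, from the white rook on h5.
King squares — g3: attacked by Qf3; h3: own bishop; g4: attacked by Qf3; g5: attacked by Rh5; h5: attacked by Pg4.
Legal moves for Black: none.
In check with no legal moves → checkmate.

checkmate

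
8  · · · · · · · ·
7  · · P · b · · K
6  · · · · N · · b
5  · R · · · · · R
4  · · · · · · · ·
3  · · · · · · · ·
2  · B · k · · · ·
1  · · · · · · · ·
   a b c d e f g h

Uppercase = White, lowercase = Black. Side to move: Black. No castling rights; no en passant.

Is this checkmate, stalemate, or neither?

neither

Black to move; black king on d2.
In check: no.
Legal moves for Black include: Bef8, Bd8, Bf6, Bd6, Beg5, Bc5, Bh4, Bb4, Ba3, Bhf8, Bg7, Bhg5, Bf4, Be3, Ke3, Kd3, Ke2, Kc2, ... (list truncated; more exist).
Black has legal moves and is not in check → neither.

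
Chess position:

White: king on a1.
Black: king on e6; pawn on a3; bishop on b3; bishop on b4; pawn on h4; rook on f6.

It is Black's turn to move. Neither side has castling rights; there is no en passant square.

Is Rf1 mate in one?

yes

After Rf1: white king on a1; in check: yes, from the black rook on f1.
King squares — b1: attacked by Rf1; a2: attacked by Bb3; b2: attacked by Pa3.
White has no legal moves → checkmate.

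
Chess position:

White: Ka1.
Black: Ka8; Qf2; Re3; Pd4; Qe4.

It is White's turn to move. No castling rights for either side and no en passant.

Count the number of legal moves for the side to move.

White to move; king on a1.
In check: no.
Legal moves: none.
Count: 0.

0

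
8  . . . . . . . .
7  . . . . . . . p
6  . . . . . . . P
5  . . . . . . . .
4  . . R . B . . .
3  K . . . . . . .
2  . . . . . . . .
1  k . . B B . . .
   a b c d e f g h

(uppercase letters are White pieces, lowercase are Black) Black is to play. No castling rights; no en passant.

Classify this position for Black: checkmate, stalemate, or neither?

stalemate

Black to move; black king on a1.
In check: no.
King squares — b1: attacked by Be4; a2: attacked by Ka3; b2: attacked by Ka3.
Legal moves for Black: none.
Not in check and no legal moves → stalemate.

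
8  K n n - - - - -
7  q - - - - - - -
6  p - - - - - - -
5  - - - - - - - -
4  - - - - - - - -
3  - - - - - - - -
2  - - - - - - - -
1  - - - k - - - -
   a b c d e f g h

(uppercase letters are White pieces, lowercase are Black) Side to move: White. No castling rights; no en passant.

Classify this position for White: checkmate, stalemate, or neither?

White to move; white king on a8.
In check: yes, from the black queen on a7.
King squares — a7: attacked by Nc8; b7: attacked by Qa7; b8: attacked by Qa7.
Legal moves for White: none.
In check with no legal moves → checkmate.

checkmate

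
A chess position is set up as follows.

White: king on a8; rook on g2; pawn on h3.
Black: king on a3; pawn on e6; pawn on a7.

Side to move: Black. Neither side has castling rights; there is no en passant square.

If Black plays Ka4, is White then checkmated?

no

After Ka4: white king on a8; in check: no.
White is not in check, so this cannot be checkmate.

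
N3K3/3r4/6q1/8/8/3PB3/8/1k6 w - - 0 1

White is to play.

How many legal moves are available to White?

White to move; king on e8.
In check: yes, from the black queen on g6.
Legal moves: Kf8, Kxd7.
Count: 2.

2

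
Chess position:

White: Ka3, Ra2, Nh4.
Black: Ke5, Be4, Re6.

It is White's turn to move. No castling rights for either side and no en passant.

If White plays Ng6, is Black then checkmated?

After Ng6: black king on e5; in check: yes, from the white knight on g6.
Black has 7 legal replies: Kf6, Kd6, Kf5, Kd5, Kd4, Rxg6, Bxg6.
In check but a legal move exists → not checkmate.

no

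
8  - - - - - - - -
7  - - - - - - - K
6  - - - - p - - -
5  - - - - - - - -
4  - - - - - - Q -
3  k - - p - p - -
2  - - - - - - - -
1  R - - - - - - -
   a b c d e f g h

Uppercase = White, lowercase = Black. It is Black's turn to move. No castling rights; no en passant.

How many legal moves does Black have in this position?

Black to move; king on a3.
In check: yes, from the white rook on a1.
Legal moves: Kb3, Kb2.
Count: 2.

2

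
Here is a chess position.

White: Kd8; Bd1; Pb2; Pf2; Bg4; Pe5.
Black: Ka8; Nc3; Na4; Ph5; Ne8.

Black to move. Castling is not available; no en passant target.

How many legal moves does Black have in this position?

19

Black to move; king on a8.
In check: no.
Legal moves: Ng7, Nc7, Nf6, Nd6, Kb8, Kb7, Ka7, Nb6, Nc5, Nxb2, Nd5, Nb5, Ne4, Ne2, Na2, Nxd1, Nb1, hxg4, h4.
Count: 19.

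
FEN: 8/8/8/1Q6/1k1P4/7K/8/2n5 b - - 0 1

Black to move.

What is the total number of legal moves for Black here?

Black to move; king on b4.
In check: yes, from the white queen on b5.
Legal moves: Kxb5, Kc3, Ka3.
Count: 3.

3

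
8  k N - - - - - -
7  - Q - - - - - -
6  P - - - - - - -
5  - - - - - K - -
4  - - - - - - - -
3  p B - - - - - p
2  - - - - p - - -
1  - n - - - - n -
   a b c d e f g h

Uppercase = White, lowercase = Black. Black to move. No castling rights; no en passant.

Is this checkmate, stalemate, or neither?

checkmate

Black to move; black king on a8.
In check: yes, from the white queen on b7.
King squares — a7: attacked by Qb7; b7: attacked by Pa6; b8: attacked by Qb7.
Legal moves for Black: none.
In check with no legal moves → checkmate.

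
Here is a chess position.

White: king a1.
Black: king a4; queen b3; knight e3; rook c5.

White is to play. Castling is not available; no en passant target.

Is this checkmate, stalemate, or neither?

White to move; white king on a1.
In check: no.
King squares — b1: attacked by Qb3; a2: attacked by Qb3; b2: attacked by Qb3.
Legal moves for White: none.
Not in check and no legal moves → stalemate.

stalemate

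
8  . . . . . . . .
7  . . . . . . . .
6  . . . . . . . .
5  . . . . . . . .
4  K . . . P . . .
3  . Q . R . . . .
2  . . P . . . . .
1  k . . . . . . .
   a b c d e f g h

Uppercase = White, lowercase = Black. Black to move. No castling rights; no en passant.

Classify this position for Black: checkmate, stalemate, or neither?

Black to move; black king on a1.
In check: no.
King squares — b1: attacked by Qb3; a2: attacked by Qb3; b2: attacked by Qb3.
Legal moves for Black: none.
Not in check and no legal moves → stalemate.

stalemate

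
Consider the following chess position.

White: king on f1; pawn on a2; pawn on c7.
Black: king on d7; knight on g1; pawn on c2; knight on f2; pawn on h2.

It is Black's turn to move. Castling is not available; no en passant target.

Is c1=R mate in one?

no

After c1=R: white king on f1; in check: yes, from the black rook on c1.
White has 2 legal replies: Kg2, Kxf2.
In check but a legal move exists → not checkmate.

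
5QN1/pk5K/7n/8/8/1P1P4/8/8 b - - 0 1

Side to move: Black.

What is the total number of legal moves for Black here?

Black to move; king on b7.
In check: no.
Legal moves: Kc7, Kc6, Kb6, Ka6, Nxg8, Nf7, Nf5, Ng4, a6, a5.
Count: 10.

10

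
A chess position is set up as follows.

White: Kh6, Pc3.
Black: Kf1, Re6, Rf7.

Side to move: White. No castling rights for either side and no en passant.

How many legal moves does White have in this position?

White to move; king on h6.
In check: yes, from the black rook on e6.
Legal moves: Kh5, Kg5.
Count: 2.

2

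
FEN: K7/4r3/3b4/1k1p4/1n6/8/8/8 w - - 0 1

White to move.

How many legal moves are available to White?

0

White to move; king on a8.
In check: no.
Legal moves: none.
Count: 0.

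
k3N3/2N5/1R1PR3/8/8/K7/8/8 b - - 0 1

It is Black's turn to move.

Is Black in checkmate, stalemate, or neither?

neither

Black to move; black king on a8.
In check: yes, from the white knight on c7.
King squares — a7: available; b7: attacked by Rb6; b8: attacked by Rb6.
Legal moves for Black: Ka7.
Black is in check but has 1 legal move → neither.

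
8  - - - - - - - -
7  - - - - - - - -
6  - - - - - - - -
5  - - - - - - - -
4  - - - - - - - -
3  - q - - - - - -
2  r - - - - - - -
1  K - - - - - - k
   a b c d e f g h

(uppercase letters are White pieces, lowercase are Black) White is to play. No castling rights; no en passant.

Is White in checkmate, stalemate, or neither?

checkmate

White to move; white king on a1.
In check: yes, from the black rook on a2.
King squares — b1: attacked by Qb3; a2: attacked by Qb3; b2: attacked by Ra2.
Legal moves for White: none.
In check with no legal moves → checkmate.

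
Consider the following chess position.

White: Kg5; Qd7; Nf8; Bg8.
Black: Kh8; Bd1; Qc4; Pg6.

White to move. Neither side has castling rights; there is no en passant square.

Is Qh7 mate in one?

yes

After Qh7: black king on h8; in check: yes, from the white queen on h7.
King squares — g7: attacked by Qh7; h7: attacked by Nf8; g8: attacked by Qh7.
Black has no legal moves → checkmate.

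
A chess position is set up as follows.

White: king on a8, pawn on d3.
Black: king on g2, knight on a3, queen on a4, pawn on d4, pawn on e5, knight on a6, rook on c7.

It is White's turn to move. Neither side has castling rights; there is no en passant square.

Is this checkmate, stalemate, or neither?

stalemate

White to move; white king on a8.
In check: no.
King squares — a7: attacked by Rc7; b7: attacked by Rc7; b8: attacked by Na6.
Legal moves for White: none.
Not in check and no legal moves → stalemate.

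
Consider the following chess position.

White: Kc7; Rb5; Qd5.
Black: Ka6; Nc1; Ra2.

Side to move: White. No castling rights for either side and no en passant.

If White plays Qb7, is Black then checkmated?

After Qb7: black king on a6; in check: yes, from the white queen on b7.
King squares — a5: attacked by Rb5; b5: attacked by Qb7; b6: attacked by Rb5; a7: attacked by Qb7; b7: attacked by Rb5.
Black has no legal moves → checkmate.

yes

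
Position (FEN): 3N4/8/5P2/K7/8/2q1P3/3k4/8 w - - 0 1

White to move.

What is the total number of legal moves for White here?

White to move; king on a5.
In check: yes, from the black queen on c3.
Legal moves: Kb6, Ka6, Kb5, Ka4.
Count: 4.

4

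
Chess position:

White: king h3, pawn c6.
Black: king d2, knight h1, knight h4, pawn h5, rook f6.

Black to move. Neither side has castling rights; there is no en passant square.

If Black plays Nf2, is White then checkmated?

no

After Nf2: white king on h3; in check: yes, from the black knight on f2.
White has 3 legal replies: Kxh4, Kg3, Kh2.
In check but a legal move exists → not checkmate.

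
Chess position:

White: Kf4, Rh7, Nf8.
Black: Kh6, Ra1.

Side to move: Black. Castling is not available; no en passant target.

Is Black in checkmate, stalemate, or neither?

checkmate

Black to move; black king on h6.
In check: yes, from the white rook on h7.
King squares — g5: attacked by Kf4; h5: attacked by Rh7; g6: attacked by Nf8; g7: attacked by Rh7; h7: attacked by Nf8.
Legal moves for Black: none.
In check with no legal moves → checkmate.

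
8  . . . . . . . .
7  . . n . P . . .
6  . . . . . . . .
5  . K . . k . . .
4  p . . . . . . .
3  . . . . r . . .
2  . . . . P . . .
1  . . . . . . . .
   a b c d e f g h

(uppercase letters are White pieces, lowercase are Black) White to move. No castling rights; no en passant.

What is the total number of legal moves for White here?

7

White to move; king on b5.
In check: yes, from the black knight on c7.
Legal moves: Kc6, Kb6, Kc5, Ka5, Kc4, Kb4, Kxa4.
Count: 7.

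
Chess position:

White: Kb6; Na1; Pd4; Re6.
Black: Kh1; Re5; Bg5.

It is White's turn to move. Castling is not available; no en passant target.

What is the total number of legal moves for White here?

White to move; king on b6.
In check: no.
Legal moves: Re8, Re7, Rh6+, Rg6, Rf6, Rd6, Rc6, Rxe5, Kc7, Kb7, Ka7, Kc6, Ka6, Nb3, Nc2, dxe5, d5.
Count: 17.

17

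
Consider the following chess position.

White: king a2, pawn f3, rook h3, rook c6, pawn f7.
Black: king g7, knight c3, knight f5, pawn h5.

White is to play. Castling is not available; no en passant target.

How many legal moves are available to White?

5

White to move; king on a2.
In check: yes, from the black knight on c3.
Legal moves: Kb3, Ka3, Kb2, Ka1, Rxc3.
Count: 5.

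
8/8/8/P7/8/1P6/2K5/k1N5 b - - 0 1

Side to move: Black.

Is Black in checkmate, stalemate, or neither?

stalemate

Black to move; black king on a1.
In check: no.
King squares — b1: attacked by Kc2; a2: attacked by Nc1; b2: attacked by Kc2.
Legal moves for Black: none.
Not in check and no legal moves → stalemate.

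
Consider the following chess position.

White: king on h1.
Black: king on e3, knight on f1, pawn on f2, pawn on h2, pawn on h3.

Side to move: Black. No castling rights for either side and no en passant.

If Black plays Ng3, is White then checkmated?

After Ng3: white king on h1; in check: yes, from the black knight on g3.
White has 1 legal reply: Kxh2.
In check but a legal move exists → not checkmate.

no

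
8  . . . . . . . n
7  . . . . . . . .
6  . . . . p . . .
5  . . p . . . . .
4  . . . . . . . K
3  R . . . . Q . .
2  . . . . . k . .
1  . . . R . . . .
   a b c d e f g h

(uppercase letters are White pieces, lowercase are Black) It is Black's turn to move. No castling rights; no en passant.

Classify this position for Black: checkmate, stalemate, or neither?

Black to move; black king on f2.
In check: yes, from the white queen on f3.
King squares — e1: attacked by Rd1; f1: attacked by Rd1; g1: attacked by Rd1; e2: attacked by Qf3; g2: attacked by Qf3; e3: attacked by Ra3; f3: attacked by Ra3; g3: attacked by Qf3.
Legal moves for Black: none.
In check with no legal moves → checkmate.

checkmate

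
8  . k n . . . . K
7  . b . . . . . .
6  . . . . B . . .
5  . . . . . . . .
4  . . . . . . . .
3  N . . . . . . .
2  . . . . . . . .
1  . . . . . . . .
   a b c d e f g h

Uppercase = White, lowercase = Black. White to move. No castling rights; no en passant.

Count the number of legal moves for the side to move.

18

White to move; king on h8.
In check: no.
Legal moves: Kg8, Kh7, Kg7, Bg8, Bxc8, Bf7, Bd7, Bf5, Bd5, Bg4, Bc4, Bh3, Bb3, Ba2, Nb5, Nc4, Nc2, Nb1.
Count: 18.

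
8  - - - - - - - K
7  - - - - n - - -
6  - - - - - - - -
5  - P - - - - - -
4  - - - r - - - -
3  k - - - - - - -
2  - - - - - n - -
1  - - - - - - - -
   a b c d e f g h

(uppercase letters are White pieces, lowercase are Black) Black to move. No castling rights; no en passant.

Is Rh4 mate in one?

After Rh4: white king on h8; in check: yes, from the black rook on h4.
White has 1 legal reply: Kg7.
In check but a legal move exists → not checkmate.

no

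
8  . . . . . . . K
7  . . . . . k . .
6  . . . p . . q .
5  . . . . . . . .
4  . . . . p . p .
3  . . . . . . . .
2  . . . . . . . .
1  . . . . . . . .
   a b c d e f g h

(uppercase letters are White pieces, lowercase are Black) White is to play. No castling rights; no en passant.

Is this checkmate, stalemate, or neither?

stalemate

White to move; white king on h8.
In check: no.
King squares — g7: attacked by Qg6; h7: attacked by Qg6; g8: attacked by Qg6.
Legal moves for White: none.
Not in check and no legal moves → stalemate.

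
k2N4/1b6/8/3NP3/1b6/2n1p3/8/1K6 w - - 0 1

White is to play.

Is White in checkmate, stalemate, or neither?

White to move; white king on b1.
In check: yes, from the black knight on c3.
Legal moves for White: Kc2, Kb2, Kc1, Ka1, Nxc3.
White is in check but has 5 legal moves → neither.

neither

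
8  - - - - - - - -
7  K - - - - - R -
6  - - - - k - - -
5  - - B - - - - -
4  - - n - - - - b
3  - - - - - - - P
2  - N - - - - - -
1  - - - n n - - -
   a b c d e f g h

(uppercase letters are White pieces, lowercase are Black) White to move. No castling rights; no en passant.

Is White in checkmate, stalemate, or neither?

White to move; white king on a7.
In check: no.
Legal moves for White include: Rg8, Rh7, Rf7, Re7+, Rd7, Rc7, Rb7, Rg6+, Rg5, Rg4, Rg3, Rg2, Rg1, Kb8, Ka8, Kb7, Ka6, Bf8, ... (list truncated; more exist).
White has legal moves and is not in check → neither.

neither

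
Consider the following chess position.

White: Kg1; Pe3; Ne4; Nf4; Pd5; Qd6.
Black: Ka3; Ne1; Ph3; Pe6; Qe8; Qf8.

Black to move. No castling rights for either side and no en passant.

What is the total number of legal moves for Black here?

Black to move; king on a3.
In check: yes, from the white queen on d6.
Legal moves: Ka4, Kb3, Kb2, Ka2, Qxd6.
Count: 5.

5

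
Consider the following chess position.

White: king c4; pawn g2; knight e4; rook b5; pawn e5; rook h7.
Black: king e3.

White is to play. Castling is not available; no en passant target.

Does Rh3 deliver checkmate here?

no

After Rh3: black king on e3; in check: yes, from the white rook on h3.
Black has 3 legal replies: Kf4, Kxe4, Ke2.
In check but a legal move exists → not checkmate.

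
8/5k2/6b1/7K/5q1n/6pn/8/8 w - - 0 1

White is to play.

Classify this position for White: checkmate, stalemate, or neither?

White to move; white king on h5.
In check: yes, from the black bishop on g6.
King squares — g4: attacked by Qf4; h4: attacked by Qf4; g5: attacked by Nh3; g6: attacked by Nh4; h6: attacked by Qf4.
Legal moves for White: none.
In check with no legal moves → checkmate.

checkmate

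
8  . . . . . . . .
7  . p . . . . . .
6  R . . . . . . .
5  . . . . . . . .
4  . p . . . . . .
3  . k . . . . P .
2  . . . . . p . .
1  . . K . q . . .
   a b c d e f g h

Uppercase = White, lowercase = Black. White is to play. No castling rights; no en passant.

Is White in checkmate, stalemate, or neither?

White to move; white king on c1.
In check: yes, from the black queen on e1.
King squares — b1: attacked by Qe1; d1: attacked by Qe1; b2: attacked by Kb3; c2: attacked by Kb3; d2: attacked by Qe1.
Legal moves for White: none.
In check with no legal moves → checkmate.

checkmate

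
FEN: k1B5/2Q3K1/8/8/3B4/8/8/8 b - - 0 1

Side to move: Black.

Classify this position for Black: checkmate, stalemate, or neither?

stalemate

Black to move; black king on a8.
In check: no.
King squares — a7: attacked by Bd4; b7: attacked by Qc7; b8: attacked by Qc7.
Legal moves for Black: none.
Not in check and no legal moves → stalemate.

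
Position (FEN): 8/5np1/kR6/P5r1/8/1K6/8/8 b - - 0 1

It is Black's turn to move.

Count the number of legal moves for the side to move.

Black to move; king on a6.
In check: yes, from the white rook on b6.
Legal moves: Ka7, Kxa5.
Count: 2.

2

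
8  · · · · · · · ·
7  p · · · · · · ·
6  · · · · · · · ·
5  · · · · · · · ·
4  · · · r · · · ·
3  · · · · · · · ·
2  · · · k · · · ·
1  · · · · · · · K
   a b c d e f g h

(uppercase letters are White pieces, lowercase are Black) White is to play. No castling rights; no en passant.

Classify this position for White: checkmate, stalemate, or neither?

White to move; white king on h1.
In check: no.
Legal moves for White: Kh2, Kg2, Kg1.
White has 3 legal moves and is not in check → neither.

neither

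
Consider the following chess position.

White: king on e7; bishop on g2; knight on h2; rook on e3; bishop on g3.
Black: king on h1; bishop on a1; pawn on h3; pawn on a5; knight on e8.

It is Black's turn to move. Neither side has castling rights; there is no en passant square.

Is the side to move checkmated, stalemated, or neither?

neither

Black to move; black king on h1.
In check: yes, from the white bishop on g2.
Legal moves for Black: Kxg2, Kg1, hxg2.
Black is in check but has 3 legal moves → neither.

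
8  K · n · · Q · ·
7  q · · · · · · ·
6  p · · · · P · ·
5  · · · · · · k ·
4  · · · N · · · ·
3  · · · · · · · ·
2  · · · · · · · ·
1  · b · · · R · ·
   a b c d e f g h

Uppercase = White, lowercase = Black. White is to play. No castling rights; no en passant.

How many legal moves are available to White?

White to move; king on a8.
In check: yes, from the black queen on a7.
Legal moves: none.
Count: 0.

0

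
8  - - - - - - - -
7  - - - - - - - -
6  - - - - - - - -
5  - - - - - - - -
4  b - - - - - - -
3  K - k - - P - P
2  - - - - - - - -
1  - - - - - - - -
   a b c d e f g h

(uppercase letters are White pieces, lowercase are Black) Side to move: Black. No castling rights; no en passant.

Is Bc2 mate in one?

no

After Bc2: white king on a3; in check: no.
White is not in check, so this cannot be checkmate.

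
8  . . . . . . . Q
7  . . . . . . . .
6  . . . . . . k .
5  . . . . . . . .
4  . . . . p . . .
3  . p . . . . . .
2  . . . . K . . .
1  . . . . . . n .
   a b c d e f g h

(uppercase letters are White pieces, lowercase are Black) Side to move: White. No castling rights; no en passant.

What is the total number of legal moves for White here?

White to move; king on e2.
In check: yes, from the black knight on g1.
Legal moves: Ke3, Kf2, Kd2, Kf1, Ke1, Kd1.
Count: 6.

6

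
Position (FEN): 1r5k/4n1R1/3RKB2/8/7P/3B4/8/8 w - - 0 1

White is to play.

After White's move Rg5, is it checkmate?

yes

After Rg5: black king on h8; in check: yes, from the white bishop on f6.
King squares — g7: attacked by Rg5; h7: attacked by Bd3; g8: attacked by Rg5.
Black has no legal moves → checkmate.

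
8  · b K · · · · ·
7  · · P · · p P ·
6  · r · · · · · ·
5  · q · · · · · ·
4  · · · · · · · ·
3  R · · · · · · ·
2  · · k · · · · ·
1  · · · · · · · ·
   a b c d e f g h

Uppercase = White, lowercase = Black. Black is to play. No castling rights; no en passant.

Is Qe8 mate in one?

yes

After Qe8: white king on c8; in check: yes, from the black queen on e8.
King squares — b7: attacked by Rb6; c7: own pawn; d7: attacked by Qe8; b8: attacked by Rb6; d8: attacked by Qe8.
White has no legal moves → checkmate.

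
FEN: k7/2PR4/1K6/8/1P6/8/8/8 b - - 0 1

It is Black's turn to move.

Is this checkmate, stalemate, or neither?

stalemate

Black to move; black king on a8.
In check: no.
King squares — a7: attacked by Kb6; b7: attacked by Kb6; b8: attacked by Pc7.
Legal moves for Black: none.
Not in check and no legal moves → stalemate.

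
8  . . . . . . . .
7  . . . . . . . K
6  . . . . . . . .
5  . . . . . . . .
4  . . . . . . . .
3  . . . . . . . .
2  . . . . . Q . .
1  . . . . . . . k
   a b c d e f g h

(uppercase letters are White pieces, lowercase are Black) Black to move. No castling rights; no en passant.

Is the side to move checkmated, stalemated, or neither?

stalemate

Black to move; black king on h1.
In check: no.
King squares — g1: attacked by Qf2; g2: attacked by Qf2; h2: attacked by Qf2.
Legal moves for Black: none.
Not in check and no legal moves → stalemate.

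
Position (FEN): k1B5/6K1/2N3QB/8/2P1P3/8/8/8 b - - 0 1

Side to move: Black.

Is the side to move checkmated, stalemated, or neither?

Black to move; black king on a8.
In check: no.
King squares — a7: attacked by Nc6; b7: attacked by Bc8; b8: attacked by Nc6.
Legal moves for Black: none.
Not in check and no legal moves → stalemate.

stalemate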